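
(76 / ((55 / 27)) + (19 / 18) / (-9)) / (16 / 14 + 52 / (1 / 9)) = 2319653 / 29260440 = 0.08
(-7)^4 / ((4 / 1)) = 2401 / 4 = 600.25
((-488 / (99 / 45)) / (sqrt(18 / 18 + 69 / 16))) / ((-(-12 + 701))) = 1952 * sqrt(85) / 128843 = 0.14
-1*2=-2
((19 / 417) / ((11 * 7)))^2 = 361 / 1030987881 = 0.00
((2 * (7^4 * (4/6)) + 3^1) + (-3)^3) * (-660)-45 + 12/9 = -6291251/3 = -2097083.67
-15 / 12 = -5 / 4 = -1.25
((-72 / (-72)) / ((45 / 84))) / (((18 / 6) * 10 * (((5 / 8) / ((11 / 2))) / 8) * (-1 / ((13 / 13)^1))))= -4928 / 1125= -4.38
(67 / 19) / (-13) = -67 / 247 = -0.27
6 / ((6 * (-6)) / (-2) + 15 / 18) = 36 / 113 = 0.32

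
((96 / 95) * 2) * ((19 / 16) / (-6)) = -2 / 5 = -0.40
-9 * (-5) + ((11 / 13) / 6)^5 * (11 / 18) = 2338613009641 / 51969138624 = 45.00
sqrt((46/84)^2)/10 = 23/420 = 0.05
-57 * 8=-456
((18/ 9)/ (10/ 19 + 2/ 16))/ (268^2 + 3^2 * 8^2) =19/ 447975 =0.00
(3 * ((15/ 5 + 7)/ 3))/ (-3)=-10/ 3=-3.33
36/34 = 18/17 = 1.06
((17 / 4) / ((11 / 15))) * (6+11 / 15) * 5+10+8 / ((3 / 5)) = 28835 / 132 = 218.45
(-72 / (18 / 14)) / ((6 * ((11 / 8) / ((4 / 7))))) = -128 / 33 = -3.88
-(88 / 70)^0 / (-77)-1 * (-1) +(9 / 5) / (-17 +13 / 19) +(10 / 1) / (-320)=1664053 / 1909600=0.87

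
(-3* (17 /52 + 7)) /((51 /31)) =-11811 /884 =-13.36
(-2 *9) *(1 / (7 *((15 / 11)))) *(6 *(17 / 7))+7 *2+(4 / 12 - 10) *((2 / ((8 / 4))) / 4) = -46729 / 2940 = -15.89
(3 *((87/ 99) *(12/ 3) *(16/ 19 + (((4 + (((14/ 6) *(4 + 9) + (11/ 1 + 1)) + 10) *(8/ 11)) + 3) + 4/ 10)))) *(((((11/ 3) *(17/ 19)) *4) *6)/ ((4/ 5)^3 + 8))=1022334100/ 226347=4516.67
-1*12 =-12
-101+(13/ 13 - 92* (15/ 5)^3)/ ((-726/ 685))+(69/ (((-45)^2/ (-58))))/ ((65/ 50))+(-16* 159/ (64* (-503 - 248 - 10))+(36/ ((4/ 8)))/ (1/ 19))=2332441063903/ 646408620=3608.31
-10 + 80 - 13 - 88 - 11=-42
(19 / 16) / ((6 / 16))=19 / 6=3.17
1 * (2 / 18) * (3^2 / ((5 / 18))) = 18 / 5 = 3.60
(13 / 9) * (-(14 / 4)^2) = -637 / 36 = -17.69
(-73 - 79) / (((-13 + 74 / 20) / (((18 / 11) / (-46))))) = -4560 / 7843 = -0.58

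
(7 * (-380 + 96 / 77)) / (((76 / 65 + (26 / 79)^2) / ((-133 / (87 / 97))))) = 307738.43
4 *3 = 12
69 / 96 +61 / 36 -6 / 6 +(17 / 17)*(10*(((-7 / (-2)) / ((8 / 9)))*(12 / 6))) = 23087 / 288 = 80.16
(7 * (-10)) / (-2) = 35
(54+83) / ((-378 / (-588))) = 1918 / 9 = 213.11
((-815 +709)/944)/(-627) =53/295944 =0.00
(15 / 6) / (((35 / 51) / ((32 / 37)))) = 816 / 259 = 3.15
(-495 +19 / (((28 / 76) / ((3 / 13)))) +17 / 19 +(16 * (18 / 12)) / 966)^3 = -7050082953808572765625 / 62888102030663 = -112105195.20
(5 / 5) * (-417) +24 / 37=-15405 / 37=-416.35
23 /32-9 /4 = -49 /32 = -1.53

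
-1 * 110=-110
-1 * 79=-79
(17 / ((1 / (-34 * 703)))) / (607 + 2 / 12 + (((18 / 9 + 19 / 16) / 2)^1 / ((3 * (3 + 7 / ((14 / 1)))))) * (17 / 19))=-2594036256 / 3877019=-669.08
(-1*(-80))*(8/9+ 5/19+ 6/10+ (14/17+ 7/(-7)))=126.05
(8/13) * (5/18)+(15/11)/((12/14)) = 4535/2574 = 1.76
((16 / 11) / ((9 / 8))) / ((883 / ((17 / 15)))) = 2176 / 1311255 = 0.00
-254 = -254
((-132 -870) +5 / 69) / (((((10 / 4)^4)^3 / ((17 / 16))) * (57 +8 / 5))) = -300866816 / 987158203125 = -0.00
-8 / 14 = -4 / 7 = -0.57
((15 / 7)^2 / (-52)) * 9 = -2025 / 2548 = -0.79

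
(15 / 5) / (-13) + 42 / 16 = 249 / 104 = 2.39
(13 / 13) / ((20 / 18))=9 / 10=0.90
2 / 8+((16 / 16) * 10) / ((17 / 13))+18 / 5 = 11.50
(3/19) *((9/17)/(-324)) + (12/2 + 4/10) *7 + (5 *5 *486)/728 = 27110326/440895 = 61.49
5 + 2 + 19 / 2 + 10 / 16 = 137 / 8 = 17.12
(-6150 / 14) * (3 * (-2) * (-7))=-18450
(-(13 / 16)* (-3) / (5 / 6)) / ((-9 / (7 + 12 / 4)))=-13 / 4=-3.25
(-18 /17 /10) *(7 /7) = -9 /85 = -0.11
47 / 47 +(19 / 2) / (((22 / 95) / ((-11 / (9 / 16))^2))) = 15688.90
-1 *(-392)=392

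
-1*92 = -92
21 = 21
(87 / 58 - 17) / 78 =-31 / 156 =-0.20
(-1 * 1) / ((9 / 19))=-19 / 9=-2.11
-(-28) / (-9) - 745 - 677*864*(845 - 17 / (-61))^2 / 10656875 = -14263007923255463 / 356888086875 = -39964.93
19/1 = 19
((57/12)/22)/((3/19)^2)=6859/792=8.66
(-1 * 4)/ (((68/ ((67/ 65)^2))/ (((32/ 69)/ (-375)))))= 143648/ 1858471875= 0.00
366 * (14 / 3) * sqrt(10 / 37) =1708 * sqrt(370) / 37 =887.95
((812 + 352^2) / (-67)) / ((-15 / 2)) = 83144 / 335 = 248.19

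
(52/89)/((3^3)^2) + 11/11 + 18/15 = 713951/324405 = 2.20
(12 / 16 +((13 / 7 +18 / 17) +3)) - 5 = 793 / 476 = 1.67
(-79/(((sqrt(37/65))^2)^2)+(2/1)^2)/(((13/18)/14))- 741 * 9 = -201419541/17797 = -11317.61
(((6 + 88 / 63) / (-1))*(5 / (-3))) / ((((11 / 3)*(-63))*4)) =-1165 / 87318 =-0.01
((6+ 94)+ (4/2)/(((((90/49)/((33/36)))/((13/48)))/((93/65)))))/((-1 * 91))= -333593/302400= -1.10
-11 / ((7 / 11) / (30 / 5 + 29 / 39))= -31823 / 273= -116.57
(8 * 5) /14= 20 /7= 2.86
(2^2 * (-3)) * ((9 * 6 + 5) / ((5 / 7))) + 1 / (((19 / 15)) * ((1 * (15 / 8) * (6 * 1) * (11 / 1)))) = -3107392 / 3135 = -991.19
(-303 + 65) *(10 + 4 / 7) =-2516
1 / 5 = 0.20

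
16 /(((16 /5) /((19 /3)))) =31.67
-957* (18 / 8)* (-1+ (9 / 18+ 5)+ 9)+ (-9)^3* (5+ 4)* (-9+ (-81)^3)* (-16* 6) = -2677896002151 / 8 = -334737000268.88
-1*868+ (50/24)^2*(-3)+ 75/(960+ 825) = -5032151/5712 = -880.98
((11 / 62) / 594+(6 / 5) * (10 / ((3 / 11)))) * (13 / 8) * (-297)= -21065759 / 992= -21235.64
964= 964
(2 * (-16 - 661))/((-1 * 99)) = 1354/99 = 13.68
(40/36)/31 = 10/279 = 0.04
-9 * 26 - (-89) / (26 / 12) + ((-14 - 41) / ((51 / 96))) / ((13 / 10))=-60236 / 221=-272.56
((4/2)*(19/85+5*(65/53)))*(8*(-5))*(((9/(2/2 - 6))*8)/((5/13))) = 19036.31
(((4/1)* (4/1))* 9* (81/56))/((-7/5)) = -7290/49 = -148.78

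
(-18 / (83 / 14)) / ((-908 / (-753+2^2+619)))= -8190 / 18841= -0.43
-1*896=-896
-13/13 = -1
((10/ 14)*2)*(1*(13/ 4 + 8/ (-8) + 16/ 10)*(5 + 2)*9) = 693/ 2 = 346.50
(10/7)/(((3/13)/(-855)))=-37050/7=-5292.86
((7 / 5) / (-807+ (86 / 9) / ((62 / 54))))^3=-29791 / 5531146894125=-0.00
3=3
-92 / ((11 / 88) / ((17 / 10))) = -6256 / 5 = -1251.20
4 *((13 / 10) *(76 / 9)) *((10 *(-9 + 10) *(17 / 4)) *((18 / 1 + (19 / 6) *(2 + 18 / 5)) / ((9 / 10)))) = 18005312 / 243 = 74095.93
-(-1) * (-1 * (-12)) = 12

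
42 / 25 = 1.68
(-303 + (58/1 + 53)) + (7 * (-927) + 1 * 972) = -5709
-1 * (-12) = 12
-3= -3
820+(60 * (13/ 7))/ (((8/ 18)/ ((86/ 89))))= 661790/ 623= 1062.26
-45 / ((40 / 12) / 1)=-27 / 2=-13.50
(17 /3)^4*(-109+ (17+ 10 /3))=-91426.28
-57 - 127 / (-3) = -44 / 3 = -14.67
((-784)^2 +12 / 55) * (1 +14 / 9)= 777540116 / 495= 1570788.11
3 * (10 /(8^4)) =0.01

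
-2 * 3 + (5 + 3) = 2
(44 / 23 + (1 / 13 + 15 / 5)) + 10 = 4482 / 299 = 14.99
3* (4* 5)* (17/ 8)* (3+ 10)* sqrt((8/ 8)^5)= 1657.50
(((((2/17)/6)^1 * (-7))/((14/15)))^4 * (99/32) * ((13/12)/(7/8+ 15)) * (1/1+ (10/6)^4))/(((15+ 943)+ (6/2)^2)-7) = 6309875/7038406877184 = 0.00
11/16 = 0.69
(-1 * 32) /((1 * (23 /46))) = -64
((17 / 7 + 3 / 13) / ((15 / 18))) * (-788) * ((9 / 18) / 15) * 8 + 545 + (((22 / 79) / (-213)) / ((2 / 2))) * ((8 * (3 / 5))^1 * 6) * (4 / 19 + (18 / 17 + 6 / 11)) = -517873656591 / 4121633425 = -125.65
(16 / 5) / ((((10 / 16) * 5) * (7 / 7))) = 128 / 125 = 1.02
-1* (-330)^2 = -108900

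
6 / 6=1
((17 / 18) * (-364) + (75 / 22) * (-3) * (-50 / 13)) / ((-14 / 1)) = 391817 / 18018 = 21.75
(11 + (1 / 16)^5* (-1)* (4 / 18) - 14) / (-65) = 14155777 / 306708480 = 0.05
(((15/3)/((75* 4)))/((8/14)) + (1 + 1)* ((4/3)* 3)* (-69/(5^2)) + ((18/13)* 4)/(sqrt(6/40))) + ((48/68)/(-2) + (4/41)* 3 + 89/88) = -194125937/9200400 + 48* sqrt(15)/13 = -6.80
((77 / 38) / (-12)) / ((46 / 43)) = -3311 / 20976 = -0.16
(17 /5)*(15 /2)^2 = 765 /4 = 191.25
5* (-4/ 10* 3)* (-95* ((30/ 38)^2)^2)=1518750/ 6859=221.42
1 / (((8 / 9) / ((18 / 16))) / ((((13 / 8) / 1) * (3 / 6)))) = 1053 / 1024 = 1.03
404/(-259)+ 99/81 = -787/2331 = -0.34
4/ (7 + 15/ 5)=2/ 5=0.40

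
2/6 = 1/3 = 0.33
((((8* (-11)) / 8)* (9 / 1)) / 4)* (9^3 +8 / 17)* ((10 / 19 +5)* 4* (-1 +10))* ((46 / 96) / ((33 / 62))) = -8355607785 / 2584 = -3233594.34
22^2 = 484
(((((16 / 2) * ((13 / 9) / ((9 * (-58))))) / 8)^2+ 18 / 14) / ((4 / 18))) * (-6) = -198642019 / 5722164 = -34.71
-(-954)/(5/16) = 15264/5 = 3052.80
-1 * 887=-887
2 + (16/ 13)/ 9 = 2.14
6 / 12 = 1 / 2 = 0.50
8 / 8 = 1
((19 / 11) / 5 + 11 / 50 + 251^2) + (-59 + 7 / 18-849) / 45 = 1402910603 / 22275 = 62981.40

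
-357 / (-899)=357 / 899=0.40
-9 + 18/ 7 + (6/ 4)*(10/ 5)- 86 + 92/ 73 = -45054/ 511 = -88.17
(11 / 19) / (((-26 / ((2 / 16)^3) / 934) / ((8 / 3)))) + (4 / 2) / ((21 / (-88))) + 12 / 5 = -6.09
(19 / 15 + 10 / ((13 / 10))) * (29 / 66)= 50663 / 12870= 3.94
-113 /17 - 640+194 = -7695 /17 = -452.65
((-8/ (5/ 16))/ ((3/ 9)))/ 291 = -0.26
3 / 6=1 / 2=0.50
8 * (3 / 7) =24 / 7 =3.43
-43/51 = -0.84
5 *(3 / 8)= 15 / 8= 1.88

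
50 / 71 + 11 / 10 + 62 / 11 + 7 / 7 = 65921 / 7810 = 8.44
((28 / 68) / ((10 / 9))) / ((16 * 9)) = 7 / 2720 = 0.00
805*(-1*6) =-4830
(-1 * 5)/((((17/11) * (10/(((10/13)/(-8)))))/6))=165/884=0.19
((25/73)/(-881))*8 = -200/64313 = -0.00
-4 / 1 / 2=-2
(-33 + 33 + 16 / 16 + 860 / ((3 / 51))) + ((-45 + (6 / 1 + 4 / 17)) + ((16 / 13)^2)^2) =7081328890 / 485537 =14584.53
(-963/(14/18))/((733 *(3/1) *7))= -2889/35917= -0.08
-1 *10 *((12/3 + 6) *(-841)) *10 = 841000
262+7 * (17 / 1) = 381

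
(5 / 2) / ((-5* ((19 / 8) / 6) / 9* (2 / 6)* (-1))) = 648 / 19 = 34.11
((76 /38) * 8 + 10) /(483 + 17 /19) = 247 /4597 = 0.05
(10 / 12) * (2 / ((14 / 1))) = 0.12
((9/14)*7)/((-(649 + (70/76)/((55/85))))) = -1881/271877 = -0.01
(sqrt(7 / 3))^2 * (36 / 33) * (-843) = -23604 / 11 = -2145.82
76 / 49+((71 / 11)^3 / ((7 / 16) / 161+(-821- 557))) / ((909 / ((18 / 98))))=5180815906620 / 3340347806257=1.55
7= 7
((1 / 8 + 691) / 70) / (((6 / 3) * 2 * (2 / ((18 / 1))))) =49761 / 2240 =22.21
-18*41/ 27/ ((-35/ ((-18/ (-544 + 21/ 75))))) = 0.03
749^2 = 561001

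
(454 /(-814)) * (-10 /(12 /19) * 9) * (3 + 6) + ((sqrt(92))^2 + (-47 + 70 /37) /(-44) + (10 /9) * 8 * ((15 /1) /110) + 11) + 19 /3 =122377 /148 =826.87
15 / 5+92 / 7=113 / 7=16.14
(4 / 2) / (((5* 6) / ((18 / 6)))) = 1 / 5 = 0.20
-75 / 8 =-9.38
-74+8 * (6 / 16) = -71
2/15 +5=77/15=5.13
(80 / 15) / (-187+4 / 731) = -11696 / 410079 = -0.03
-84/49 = -12/7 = -1.71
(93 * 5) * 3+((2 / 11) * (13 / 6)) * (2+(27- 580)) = 38872 / 33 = 1177.94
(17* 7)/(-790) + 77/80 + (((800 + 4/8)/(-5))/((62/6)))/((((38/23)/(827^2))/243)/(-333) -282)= 7619922286354496359/8790776846990377760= 0.87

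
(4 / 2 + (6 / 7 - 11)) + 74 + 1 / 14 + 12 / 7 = 947 / 14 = 67.64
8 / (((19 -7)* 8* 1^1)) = 1 / 12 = 0.08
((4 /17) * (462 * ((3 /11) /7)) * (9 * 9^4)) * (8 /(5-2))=11337408 /17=666906.35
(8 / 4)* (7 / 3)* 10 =140 / 3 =46.67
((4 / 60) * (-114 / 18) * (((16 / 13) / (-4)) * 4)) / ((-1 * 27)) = -304 / 15795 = -0.02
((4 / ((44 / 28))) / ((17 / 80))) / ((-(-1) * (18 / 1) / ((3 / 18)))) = 560 / 5049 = 0.11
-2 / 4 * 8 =-4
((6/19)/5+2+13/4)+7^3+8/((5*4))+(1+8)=135931/380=357.71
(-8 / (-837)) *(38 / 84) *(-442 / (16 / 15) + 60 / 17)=-353875 / 199206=-1.78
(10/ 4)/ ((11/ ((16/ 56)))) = 0.06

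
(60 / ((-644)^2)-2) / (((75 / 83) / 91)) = -223733887 / 1110900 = -201.40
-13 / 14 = -0.93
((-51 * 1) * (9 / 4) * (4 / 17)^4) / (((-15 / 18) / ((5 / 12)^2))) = 360 / 4913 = 0.07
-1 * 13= -13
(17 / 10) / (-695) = -17 / 6950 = -0.00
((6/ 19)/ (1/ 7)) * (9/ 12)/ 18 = 7/ 76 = 0.09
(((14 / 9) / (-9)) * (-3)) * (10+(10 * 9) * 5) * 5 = 32200 / 27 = 1192.59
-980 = -980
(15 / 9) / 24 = 5 / 72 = 0.07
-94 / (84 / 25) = -1175 / 42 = -27.98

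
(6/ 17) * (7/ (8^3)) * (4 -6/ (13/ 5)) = 231/ 28288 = 0.01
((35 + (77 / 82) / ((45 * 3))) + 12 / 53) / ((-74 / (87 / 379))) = -599481359 / 5484956220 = -0.11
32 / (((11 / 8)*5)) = 256 / 55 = 4.65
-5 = -5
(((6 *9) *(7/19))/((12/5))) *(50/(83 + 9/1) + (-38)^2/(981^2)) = 844390715/186911892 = 4.52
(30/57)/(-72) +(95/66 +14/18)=16627/7524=2.21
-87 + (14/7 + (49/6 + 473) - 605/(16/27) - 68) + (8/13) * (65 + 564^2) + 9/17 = 2069611711/10608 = 195099.14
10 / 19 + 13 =257 / 19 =13.53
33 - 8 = 25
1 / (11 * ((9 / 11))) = 1 / 9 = 0.11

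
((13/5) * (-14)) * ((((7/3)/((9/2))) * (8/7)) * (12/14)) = -832/45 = -18.49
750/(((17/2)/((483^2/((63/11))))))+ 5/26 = 1588587085/442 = 3594088.43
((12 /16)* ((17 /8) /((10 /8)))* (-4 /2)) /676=-51 /13520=-0.00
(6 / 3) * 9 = 18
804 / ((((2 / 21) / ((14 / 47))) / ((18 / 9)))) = 236376 / 47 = 5029.28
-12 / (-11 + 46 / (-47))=564 / 563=1.00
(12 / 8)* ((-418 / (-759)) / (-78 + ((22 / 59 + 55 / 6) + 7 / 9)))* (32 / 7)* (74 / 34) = -23890752 / 196732823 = -0.12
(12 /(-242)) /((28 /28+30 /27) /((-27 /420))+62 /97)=23571 /15306379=0.00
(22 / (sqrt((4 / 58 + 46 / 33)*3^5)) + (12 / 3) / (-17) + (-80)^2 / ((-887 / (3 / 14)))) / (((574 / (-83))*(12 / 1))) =3901747 / 181762266- 913*sqrt(4466) / 4339440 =0.01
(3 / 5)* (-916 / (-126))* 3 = 458 / 35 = 13.09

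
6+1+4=11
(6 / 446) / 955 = 3 / 212965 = 0.00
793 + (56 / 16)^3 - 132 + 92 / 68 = 95911 / 136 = 705.23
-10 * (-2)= 20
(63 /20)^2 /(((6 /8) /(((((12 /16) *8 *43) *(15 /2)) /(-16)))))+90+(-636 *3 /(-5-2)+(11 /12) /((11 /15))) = -2769047 /2240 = -1236.18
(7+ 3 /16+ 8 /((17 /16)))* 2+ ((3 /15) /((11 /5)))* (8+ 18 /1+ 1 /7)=333119 /10472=31.81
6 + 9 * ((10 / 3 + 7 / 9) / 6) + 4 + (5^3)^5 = 183105468847 / 6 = 30517578141.17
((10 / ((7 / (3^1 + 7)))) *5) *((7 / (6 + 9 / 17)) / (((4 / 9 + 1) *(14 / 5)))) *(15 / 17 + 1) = 120000 / 3367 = 35.64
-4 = -4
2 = 2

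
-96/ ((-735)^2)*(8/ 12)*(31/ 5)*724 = -1436416/ 2701125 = -0.53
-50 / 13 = -3.85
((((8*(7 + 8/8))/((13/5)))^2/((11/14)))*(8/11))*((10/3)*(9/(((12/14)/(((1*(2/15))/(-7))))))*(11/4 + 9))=-269516800/61347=-4393.32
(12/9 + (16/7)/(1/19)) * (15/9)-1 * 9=4133/63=65.60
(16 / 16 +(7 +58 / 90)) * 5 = 43.22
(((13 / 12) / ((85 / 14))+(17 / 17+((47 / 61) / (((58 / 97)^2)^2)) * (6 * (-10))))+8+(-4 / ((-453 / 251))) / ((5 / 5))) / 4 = -2327499158631923 / 26580242387280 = -87.57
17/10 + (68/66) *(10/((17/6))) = 587/110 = 5.34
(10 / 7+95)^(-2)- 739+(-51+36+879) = 56953174 / 455625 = 125.00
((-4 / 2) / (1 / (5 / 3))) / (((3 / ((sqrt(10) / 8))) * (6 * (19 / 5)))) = -25 * sqrt(10) / 4104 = -0.02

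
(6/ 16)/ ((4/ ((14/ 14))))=3/ 32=0.09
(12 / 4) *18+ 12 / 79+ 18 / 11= 48480 / 869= 55.79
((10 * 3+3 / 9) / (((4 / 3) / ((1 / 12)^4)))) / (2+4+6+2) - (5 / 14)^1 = -414629 / 1161216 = -0.36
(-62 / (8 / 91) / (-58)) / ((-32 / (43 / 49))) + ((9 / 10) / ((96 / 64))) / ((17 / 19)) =1489211 / 4417280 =0.34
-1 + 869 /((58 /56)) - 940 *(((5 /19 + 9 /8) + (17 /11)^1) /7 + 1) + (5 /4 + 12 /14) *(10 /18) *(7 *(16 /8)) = -183100924 /381843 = -479.52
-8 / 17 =-0.47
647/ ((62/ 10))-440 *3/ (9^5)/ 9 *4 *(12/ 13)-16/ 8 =2435493961/ 23796747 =102.35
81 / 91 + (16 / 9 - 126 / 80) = 35803 / 32760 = 1.09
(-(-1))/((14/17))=17/14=1.21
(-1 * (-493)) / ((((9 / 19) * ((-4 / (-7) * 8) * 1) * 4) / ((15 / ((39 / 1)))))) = 327845 / 14976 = 21.89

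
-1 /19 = -0.05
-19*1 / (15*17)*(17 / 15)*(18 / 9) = -38 / 225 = -0.17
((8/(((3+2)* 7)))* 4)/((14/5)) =16/49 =0.33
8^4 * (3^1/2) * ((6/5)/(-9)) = -4096/5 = -819.20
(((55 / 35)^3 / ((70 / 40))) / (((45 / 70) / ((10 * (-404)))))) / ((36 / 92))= -989412160 / 27783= -35612.14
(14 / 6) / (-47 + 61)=1 / 6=0.17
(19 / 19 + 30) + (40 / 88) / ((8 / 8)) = 346 / 11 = 31.45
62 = 62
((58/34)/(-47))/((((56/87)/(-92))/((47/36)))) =19343/2856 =6.77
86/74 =43/37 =1.16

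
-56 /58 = -28 /29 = -0.97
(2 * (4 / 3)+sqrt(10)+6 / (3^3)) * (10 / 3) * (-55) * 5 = -2750 * sqrt(10) / 3-71500 / 27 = -5546.90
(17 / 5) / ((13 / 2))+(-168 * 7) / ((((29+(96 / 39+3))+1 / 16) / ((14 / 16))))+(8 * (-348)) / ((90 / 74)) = -3246372386 / 1400295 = -2318.35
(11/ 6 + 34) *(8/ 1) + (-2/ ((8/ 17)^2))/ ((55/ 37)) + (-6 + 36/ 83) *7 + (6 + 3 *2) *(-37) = -88687837/ 438240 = -202.37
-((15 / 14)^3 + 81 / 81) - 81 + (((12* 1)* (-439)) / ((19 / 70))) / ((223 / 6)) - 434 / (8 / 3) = -8931108293 / 11626328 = -768.18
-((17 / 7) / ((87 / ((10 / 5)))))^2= -1156 / 370881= -0.00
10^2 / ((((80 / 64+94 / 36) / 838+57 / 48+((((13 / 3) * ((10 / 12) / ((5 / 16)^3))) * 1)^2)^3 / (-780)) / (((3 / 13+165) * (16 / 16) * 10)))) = -28025582653828125000000000 / 596916854554105751801584370051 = -0.00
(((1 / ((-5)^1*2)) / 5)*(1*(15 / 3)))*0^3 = 0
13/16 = 0.81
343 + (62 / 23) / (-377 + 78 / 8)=342.99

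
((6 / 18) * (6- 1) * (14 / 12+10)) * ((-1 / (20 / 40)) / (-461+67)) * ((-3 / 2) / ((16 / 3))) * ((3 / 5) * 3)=-603 / 12608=-0.05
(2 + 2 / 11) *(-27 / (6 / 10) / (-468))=30 / 143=0.21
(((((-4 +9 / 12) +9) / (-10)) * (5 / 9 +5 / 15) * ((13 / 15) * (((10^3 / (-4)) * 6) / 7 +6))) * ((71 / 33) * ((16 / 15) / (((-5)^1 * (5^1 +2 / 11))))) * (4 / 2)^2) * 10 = -5434624 / 16625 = -326.89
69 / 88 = 0.78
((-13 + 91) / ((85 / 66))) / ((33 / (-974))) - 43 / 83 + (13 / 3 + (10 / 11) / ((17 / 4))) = -415236566 / 232815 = -1783.55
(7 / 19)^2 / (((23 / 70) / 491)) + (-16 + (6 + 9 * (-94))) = -5423238 / 8303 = -653.17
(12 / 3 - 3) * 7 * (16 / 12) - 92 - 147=-689 / 3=-229.67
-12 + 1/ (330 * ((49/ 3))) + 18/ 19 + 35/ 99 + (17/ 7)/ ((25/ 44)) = -29607563/ 4608450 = -6.42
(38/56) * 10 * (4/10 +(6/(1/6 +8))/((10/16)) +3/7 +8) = 46569/686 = 67.88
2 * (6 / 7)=12 / 7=1.71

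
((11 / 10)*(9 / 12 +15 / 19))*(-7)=-9009 / 760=-11.85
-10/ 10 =-1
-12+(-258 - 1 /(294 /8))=-270.03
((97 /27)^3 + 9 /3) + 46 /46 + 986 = 20398843 /19683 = 1036.37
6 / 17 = 0.35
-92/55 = -1.67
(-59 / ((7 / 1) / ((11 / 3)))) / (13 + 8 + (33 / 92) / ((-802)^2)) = -38404424432 / 26096073381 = -1.47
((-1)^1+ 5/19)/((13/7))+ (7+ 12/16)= 7265/988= 7.35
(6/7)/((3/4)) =8/7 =1.14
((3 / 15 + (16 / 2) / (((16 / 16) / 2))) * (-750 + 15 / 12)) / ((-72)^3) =599 / 18432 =0.03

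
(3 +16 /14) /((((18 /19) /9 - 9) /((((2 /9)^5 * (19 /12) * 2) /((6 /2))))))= -167504 /628694703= -0.00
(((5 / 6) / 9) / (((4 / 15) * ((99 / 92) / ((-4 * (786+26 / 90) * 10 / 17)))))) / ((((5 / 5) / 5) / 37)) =-15055466500 / 136323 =-110439.67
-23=-23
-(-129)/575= 129/575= 0.22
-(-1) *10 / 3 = 10 / 3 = 3.33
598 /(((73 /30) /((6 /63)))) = 23.41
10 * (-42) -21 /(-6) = -833 /2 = -416.50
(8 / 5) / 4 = 2 / 5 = 0.40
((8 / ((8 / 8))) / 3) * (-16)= -128 / 3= -42.67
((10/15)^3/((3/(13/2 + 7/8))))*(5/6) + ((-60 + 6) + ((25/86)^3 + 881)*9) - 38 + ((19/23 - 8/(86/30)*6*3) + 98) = 28035574137617/3554916984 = 7886.42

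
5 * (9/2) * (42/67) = 945/67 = 14.10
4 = 4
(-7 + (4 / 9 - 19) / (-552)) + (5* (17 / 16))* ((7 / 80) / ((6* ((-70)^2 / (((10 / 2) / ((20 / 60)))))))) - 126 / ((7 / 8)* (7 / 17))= -15877016003 / 44513280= -356.68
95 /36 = 2.64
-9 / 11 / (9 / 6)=-6 / 11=-0.55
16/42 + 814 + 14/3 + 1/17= 292421/357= 819.11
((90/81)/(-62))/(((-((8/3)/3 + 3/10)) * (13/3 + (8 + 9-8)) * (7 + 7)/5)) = 75/185752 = 0.00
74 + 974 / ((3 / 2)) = 2170 / 3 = 723.33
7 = 7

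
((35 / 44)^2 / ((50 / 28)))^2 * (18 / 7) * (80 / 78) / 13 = 252105 / 9897316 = 0.03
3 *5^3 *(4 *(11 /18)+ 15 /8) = 38875 /24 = 1619.79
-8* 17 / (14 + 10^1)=-17 / 3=-5.67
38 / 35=1.09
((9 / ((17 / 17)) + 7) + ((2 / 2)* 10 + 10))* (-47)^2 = 79524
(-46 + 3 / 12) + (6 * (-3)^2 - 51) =-171 / 4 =-42.75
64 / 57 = 1.12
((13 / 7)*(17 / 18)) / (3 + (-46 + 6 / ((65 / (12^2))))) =-14365 / 243306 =-0.06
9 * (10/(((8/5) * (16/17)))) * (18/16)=34425/512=67.24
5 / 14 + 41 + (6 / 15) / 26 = 37649 / 910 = 41.37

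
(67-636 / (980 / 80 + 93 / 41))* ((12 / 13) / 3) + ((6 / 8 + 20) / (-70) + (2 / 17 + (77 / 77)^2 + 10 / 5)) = 1467113757 / 147336280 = 9.96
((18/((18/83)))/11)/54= 83/594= 0.14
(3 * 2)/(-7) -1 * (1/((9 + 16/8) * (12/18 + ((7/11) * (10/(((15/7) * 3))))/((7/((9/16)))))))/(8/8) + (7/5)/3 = -10597/20685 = -0.51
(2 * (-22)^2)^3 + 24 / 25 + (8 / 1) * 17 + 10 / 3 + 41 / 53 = 3605481507941 / 3975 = 907039373.07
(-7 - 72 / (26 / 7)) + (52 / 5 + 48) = 2081 / 65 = 32.02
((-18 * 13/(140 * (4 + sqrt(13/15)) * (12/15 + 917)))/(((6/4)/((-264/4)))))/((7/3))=35640/3926419 - 594 * sqrt(195)/3926419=0.01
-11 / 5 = -2.20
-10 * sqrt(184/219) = -20 * sqrt(10074)/219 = -9.17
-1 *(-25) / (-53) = -25 / 53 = -0.47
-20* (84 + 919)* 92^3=-15620481280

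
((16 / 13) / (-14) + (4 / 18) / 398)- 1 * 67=-10933964 / 162981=-67.09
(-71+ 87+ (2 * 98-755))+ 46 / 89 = -48281 / 89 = -542.48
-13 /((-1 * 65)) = 1 /5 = 0.20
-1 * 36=-36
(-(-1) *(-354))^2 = 125316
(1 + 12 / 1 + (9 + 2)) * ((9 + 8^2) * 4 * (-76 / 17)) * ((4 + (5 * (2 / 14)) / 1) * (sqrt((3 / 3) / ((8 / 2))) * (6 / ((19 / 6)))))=-16651008 / 119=-139924.44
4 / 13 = 0.31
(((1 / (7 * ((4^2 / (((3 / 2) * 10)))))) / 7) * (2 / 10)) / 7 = 3 / 5488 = 0.00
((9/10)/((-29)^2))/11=9/92510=0.00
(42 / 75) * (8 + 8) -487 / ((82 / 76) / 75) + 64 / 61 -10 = -2116623176 / 62525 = -33852.43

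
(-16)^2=256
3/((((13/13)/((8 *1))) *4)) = 6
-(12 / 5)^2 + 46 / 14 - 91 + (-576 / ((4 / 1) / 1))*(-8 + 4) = 84442 / 175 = 482.53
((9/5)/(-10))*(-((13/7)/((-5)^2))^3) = 19773/267968750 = 0.00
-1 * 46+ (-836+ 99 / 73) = -64287 / 73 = -880.64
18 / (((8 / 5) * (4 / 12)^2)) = 405 / 4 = 101.25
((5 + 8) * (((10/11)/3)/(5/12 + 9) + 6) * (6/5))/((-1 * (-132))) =48737/68365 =0.71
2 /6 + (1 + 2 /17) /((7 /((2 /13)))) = 1661 /4641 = 0.36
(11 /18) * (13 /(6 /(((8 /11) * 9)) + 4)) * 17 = 4862 /177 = 27.47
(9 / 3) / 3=1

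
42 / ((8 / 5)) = 105 / 4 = 26.25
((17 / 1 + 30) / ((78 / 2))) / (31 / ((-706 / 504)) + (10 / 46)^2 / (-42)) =-0.05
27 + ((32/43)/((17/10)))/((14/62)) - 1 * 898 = -4446987/5117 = -869.06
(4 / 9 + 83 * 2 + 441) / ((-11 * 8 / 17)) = -8449 / 72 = -117.35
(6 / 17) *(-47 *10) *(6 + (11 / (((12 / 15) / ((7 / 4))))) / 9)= -293515 / 204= -1438.80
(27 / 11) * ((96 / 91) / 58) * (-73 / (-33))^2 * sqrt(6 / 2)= 767376 * sqrt(3) / 3512509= 0.38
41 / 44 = 0.93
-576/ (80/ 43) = -1548/ 5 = -309.60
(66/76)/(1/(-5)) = -165/38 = -4.34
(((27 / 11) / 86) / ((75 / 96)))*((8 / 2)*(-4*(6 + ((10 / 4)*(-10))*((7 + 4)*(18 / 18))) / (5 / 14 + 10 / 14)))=8676864 / 59125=146.75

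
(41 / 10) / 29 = 41 / 290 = 0.14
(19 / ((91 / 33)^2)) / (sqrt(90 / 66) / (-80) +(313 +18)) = 331056 * sqrt(165) / 12774426920437 +96429991680 / 12774426920437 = 0.01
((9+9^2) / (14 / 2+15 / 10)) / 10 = 18 / 17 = 1.06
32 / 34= 16 / 17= 0.94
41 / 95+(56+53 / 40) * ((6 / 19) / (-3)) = -2129 / 380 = -5.60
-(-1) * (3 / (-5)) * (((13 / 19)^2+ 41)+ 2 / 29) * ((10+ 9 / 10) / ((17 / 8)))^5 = -88496.35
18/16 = 9/8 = 1.12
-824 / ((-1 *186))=412 / 93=4.43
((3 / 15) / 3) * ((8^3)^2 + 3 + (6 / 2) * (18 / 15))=1310753 / 75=17476.71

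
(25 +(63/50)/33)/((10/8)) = 27542/1375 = 20.03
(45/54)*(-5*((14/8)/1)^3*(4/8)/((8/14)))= -60025/3072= -19.54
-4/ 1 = -4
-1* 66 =-66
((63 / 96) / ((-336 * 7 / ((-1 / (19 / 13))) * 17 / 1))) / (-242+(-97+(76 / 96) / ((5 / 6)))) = -65 / 1956687488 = -0.00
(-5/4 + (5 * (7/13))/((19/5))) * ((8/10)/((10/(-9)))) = 963/2470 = 0.39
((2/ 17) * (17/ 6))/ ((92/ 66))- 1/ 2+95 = 2179/ 23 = 94.74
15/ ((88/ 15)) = 225/ 88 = 2.56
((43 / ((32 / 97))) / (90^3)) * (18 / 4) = 4171 / 5184000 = 0.00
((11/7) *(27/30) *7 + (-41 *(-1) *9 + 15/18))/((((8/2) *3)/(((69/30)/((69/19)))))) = 13528/675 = 20.04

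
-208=-208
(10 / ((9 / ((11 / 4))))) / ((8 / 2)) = 55 / 72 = 0.76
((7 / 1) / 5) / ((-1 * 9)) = -7 / 45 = -0.16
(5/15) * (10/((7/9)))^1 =30/7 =4.29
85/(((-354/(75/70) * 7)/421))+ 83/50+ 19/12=-2651608/216825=-12.23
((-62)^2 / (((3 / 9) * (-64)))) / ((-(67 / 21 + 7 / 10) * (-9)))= -33635 / 6536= -5.15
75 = 75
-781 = -781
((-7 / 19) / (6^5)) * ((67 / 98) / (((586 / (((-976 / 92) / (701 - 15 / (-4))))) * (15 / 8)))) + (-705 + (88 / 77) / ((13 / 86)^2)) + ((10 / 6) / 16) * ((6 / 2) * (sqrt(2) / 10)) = -145632928168048526 / 222345513401895 + sqrt(2) / 32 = -654.94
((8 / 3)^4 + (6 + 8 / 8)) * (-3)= -4663 / 27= -172.70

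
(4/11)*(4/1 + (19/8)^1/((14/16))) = 188/77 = 2.44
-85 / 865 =-17 / 173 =-0.10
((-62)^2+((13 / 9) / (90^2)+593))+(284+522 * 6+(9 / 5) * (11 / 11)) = 572614933 / 72900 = 7854.80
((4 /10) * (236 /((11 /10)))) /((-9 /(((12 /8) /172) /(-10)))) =59 /7095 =0.01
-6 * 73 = -438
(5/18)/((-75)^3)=-1/1518750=-0.00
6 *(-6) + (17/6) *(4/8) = -415/12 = -34.58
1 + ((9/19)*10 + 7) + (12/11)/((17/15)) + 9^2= 336467/3553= 94.70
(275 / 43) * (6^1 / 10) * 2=330 / 43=7.67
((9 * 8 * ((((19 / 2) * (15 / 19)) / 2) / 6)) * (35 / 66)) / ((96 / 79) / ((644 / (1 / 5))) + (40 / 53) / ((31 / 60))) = 18285152375 / 1119561168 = 16.33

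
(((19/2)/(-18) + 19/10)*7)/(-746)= -1729/134280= -0.01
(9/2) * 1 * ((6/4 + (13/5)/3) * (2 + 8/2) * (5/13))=24.58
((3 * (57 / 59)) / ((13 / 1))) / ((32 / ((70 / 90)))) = 133 / 24544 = 0.01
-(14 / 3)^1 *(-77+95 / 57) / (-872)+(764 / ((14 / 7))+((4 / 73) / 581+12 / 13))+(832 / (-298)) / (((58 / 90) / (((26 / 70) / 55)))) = 98335254227225627 / 257091846601590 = 382.49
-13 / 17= -0.76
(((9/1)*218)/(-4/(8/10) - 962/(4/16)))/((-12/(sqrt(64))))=1308/3853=0.34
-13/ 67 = -0.19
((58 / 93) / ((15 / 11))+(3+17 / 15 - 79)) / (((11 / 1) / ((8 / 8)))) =-103801 / 15345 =-6.76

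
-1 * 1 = -1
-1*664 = -664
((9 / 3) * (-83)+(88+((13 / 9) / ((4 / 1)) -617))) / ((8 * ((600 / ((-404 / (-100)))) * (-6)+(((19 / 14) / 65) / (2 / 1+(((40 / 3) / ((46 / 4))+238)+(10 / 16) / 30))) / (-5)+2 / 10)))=155704578199625 / 1427042989783584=0.11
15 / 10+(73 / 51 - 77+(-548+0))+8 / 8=-63349 / 102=-621.07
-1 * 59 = -59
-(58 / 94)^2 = -841 / 2209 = -0.38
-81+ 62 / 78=-3128 / 39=-80.21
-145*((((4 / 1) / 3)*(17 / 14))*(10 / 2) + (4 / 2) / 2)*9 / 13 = -83085 / 91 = -913.02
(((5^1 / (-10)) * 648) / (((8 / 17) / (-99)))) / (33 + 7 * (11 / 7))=1549.12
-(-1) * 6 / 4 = 3 / 2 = 1.50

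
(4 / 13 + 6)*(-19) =-1558 / 13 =-119.85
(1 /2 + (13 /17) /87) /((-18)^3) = -1505 /17251056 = -0.00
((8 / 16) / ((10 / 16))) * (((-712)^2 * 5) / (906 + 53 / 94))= 190610944 / 85217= 2236.77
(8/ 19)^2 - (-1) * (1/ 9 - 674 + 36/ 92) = -673.32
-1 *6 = -6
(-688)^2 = 473344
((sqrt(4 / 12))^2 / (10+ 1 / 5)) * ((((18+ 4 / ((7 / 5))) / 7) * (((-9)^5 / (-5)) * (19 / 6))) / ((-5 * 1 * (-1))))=3033369 / 4165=728.30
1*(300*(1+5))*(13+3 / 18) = 23700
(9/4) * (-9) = -20.25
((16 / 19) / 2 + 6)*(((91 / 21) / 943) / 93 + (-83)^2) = 44234.63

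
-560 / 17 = -32.94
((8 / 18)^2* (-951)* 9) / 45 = -5072 / 135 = -37.57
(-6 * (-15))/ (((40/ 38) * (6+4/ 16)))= 342/ 25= 13.68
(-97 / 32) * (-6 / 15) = 97 / 80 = 1.21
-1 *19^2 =-361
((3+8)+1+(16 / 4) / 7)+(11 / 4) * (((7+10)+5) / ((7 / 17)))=319 / 2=159.50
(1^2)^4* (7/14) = 1/2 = 0.50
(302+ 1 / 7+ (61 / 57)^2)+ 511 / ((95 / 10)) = 8121016 / 22743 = 357.08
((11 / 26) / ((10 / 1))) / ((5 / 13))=11 / 100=0.11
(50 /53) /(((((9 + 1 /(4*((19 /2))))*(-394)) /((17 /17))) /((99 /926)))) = -0.00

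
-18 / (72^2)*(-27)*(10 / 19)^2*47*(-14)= -24675 / 1444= -17.09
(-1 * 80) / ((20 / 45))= -180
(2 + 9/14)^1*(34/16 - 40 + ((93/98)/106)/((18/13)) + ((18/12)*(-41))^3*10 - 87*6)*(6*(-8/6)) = 2682778303936/54537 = 49191893.65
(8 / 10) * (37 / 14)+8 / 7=114 / 35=3.26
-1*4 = -4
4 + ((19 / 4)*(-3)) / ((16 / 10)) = -157 / 32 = -4.91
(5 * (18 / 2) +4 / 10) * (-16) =-726.40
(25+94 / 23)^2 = 447561 / 529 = 846.05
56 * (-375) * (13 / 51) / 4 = -1338.24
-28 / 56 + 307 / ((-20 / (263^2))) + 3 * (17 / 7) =-148643231 / 140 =-1061737.36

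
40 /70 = 4 /7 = 0.57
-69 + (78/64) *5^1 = -2013/32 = -62.91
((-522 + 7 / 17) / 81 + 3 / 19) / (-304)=82171 / 3976776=0.02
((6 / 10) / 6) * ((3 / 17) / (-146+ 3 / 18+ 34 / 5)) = -9 / 70907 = -0.00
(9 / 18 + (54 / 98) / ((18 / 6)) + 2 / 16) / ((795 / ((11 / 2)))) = 3487 / 623280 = 0.01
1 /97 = 0.01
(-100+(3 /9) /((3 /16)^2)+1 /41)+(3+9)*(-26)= -445561 /1107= -402.49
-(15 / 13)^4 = -50625 / 28561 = -1.77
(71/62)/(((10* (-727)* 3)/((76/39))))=-1349/13184145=-0.00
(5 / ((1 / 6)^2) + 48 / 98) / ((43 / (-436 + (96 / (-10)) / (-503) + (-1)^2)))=-9675132588 / 5299105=-1825.81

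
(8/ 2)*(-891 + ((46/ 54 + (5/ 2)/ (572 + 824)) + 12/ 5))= -334609357/ 94230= -3550.99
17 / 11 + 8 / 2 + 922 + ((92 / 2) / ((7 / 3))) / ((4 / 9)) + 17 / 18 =674183 / 693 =972.85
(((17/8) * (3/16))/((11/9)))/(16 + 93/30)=2295/134464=0.02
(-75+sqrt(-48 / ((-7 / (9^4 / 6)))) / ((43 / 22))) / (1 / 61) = -4575+217404* sqrt(14) / 301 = -1872.50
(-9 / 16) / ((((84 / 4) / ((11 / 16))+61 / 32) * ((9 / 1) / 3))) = -66 / 11423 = -0.01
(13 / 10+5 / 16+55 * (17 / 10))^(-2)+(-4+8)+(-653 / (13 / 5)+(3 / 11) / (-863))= -1765914756613688 / 7144996187329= -247.15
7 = 7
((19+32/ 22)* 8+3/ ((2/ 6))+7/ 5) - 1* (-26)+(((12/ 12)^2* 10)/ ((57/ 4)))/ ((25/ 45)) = 210358/ 1045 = 201.30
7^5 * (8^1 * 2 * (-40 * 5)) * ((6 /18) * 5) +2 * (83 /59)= -15865807502 /177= -89637330.52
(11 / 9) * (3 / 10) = 0.37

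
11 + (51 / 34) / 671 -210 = -267055 / 1342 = -199.00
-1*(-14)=14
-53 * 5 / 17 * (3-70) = 17755 / 17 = 1044.41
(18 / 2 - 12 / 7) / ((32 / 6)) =153 / 112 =1.37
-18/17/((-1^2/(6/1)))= 108/17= 6.35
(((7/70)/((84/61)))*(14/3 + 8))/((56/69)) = 26657/23520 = 1.13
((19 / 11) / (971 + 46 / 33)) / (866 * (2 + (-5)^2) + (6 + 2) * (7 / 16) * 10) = 57 / 751428113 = 0.00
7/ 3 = 2.33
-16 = -16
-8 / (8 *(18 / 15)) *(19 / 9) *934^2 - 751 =-1535451.37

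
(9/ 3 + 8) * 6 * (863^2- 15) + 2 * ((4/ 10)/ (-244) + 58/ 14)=104943303823/ 2135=49153772.28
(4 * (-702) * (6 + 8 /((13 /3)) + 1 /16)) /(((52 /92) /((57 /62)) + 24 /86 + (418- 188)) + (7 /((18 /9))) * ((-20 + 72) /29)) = -72610397055 /775458212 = -93.64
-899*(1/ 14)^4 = -899/ 38416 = -0.02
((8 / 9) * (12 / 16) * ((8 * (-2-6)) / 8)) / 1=-5.33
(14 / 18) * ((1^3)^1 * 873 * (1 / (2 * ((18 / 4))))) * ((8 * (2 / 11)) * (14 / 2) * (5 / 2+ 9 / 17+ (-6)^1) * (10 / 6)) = -19202120 / 5049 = -3803.15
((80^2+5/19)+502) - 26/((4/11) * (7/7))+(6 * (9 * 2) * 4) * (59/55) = 15244839/2090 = 7294.18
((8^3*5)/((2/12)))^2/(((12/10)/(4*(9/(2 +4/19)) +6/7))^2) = 2359296000000/49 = 48148897959.18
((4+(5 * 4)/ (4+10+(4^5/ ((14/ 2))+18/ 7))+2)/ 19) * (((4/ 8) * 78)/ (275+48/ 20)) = 22685/ 500707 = 0.05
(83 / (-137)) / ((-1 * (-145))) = -83 / 19865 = -0.00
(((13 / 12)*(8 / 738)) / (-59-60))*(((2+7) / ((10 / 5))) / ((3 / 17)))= -13 / 5166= -0.00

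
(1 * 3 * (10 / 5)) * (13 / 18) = 13 / 3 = 4.33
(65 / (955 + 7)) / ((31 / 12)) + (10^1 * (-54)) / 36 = -17175 / 1147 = -14.97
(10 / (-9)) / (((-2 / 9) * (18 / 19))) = 95 / 18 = 5.28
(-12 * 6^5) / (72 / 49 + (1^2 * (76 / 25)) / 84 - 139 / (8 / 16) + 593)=-171460800 / 581579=-294.82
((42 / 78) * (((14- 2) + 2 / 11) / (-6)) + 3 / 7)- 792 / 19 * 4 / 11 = -902788 / 57057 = -15.82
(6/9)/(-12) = -1/18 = -0.06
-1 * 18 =-18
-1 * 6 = -6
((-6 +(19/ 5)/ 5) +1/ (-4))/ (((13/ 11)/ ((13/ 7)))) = -6039/ 700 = -8.63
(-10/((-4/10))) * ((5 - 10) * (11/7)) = -1375/7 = -196.43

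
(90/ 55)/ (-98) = -9/ 539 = -0.02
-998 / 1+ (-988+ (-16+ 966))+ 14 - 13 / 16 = -1022.81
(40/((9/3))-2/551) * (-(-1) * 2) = 44068/1653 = 26.66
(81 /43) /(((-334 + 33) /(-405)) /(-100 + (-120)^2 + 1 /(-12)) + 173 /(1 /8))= 1876435065 /1378647009652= 0.00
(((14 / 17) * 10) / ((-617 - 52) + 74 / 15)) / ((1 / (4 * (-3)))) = 3600 / 24191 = 0.15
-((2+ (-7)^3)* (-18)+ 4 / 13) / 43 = -79798 / 559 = -142.75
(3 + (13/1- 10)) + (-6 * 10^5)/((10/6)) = -359994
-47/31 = -1.52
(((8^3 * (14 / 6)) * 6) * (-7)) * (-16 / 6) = 401408 / 3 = 133802.67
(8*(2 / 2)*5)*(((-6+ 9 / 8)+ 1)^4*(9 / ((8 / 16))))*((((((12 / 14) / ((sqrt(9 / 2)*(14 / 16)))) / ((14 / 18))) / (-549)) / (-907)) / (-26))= -41558445*sqrt(2) / 7894498976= -0.01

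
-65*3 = -195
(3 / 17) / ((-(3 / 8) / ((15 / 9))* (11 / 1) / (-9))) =120 / 187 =0.64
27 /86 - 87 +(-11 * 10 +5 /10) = -8436 /43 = -196.19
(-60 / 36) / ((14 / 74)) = -185 / 21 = -8.81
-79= -79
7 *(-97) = -679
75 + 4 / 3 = 229 / 3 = 76.33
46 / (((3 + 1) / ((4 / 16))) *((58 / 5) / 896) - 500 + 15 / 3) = -6440 / 69271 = -0.09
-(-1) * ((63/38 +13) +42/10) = 3583/190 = 18.86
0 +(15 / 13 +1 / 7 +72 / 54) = 718 / 273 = 2.63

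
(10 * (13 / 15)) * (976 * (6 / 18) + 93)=32630 / 9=3625.56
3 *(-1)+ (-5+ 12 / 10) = -34 / 5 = -6.80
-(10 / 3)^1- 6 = -28 / 3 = -9.33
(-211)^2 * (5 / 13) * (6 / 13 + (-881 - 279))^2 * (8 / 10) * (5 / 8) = 25290763542490 / 2197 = 11511499109.01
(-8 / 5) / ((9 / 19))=-152 / 45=-3.38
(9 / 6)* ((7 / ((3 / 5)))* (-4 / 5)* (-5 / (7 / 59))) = 590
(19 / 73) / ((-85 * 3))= -19 / 18615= -0.00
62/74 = 31/37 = 0.84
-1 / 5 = -0.20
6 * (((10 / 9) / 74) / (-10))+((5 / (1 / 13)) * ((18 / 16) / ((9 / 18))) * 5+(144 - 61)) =361523 / 444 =814.24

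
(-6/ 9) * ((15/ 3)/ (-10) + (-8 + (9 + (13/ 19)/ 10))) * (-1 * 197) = 7092/ 95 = 74.65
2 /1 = 2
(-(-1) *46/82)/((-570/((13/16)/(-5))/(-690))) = -0.11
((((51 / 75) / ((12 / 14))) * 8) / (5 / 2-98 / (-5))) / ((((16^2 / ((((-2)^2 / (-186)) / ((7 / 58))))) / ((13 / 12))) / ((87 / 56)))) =-841 / 2499840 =-0.00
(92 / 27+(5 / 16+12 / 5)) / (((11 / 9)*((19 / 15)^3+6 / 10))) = 2974275 / 1563584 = 1.90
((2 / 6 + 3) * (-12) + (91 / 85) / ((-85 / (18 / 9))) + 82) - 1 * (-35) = 556143 / 7225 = 76.97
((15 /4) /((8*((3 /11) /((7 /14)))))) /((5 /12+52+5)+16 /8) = 165 /11408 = 0.01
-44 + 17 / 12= -511 / 12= -42.58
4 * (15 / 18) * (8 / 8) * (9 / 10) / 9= 1 / 3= 0.33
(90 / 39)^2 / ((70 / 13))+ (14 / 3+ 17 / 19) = 33977 / 5187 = 6.55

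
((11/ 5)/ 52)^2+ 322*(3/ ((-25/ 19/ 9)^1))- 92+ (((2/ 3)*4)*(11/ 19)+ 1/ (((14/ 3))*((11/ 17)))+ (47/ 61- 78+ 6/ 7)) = -122597939726767/ 18098480400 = -6773.94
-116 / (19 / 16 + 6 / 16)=-1856 / 25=-74.24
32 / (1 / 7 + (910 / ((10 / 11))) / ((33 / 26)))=672 / 16565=0.04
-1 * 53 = -53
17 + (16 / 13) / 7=1563 / 91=17.18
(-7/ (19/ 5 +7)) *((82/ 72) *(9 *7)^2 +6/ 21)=-632875/ 216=-2929.98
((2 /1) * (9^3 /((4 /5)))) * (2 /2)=3645 /2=1822.50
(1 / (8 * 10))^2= 1 / 6400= 0.00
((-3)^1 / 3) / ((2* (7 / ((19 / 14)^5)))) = -2476099 / 7529536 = -0.33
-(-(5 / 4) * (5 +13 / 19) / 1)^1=135 / 19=7.11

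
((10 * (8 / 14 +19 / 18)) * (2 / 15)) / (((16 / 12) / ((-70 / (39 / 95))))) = -97375 / 351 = -277.42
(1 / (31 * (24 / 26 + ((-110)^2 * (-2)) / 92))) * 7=-0.00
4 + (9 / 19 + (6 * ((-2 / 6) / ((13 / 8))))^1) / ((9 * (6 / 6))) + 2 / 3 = 10187 / 2223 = 4.58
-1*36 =-36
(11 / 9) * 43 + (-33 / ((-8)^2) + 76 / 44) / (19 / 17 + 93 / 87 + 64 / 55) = 2768892829 / 52324992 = 52.92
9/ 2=4.50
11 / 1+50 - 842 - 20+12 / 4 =-798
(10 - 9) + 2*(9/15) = 11/5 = 2.20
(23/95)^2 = 529/9025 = 0.06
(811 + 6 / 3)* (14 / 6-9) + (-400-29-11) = -5860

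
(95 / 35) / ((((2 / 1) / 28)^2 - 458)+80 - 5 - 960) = -532 / 263227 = -0.00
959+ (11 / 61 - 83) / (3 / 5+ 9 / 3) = 171287 / 183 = 935.99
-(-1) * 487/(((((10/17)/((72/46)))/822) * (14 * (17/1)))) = 3602826/805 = 4475.56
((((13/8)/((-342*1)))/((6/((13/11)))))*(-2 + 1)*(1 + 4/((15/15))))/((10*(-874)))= -169/315646848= -0.00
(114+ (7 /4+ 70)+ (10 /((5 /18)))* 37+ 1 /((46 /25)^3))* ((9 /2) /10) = 1329726051 /1946720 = 683.06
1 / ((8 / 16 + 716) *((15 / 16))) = 32 / 21495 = 0.00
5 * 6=30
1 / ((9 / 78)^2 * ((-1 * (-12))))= 169 / 27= 6.26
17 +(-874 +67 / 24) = -854.21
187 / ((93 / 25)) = 4675 / 93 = 50.27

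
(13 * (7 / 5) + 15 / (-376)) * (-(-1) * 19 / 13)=648679 / 24440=26.54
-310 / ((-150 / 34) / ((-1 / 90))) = -527 / 675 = -0.78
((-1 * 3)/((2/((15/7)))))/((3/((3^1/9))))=-5/14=-0.36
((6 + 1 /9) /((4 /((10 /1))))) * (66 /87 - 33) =-257125 /522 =-492.58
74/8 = 37/4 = 9.25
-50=-50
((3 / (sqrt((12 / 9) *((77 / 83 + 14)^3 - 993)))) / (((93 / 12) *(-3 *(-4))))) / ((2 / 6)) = 0.00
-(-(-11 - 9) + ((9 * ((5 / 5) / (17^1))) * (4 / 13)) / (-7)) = -30904 / 1547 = -19.98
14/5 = 2.80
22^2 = 484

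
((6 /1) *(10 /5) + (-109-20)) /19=-117 /19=-6.16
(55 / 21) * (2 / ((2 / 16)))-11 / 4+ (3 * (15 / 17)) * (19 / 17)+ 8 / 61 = 62557009 / 1480836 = 42.24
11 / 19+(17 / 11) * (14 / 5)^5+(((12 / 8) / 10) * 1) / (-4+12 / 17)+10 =40453680173 / 146300000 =276.51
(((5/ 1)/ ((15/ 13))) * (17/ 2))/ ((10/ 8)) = 442/ 15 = 29.47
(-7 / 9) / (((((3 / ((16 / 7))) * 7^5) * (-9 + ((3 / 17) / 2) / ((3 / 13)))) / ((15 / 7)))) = 0.00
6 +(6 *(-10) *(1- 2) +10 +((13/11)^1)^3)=103353/1331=77.65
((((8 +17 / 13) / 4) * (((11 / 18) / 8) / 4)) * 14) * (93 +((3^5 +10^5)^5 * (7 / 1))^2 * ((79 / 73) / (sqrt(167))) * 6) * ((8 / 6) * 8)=16739514890214512031685810000000000000000000000000000.00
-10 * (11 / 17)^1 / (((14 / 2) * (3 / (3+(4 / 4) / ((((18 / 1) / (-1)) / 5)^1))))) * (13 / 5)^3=-169169 / 11475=-14.74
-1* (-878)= 878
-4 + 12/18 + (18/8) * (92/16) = 461/48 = 9.60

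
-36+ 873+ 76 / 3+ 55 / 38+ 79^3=56304917 / 114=493902.78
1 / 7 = 0.14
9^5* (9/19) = 531441/19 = 27970.58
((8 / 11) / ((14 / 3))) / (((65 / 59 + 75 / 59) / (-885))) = -31329 / 539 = -58.12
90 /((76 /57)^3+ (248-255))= -19.44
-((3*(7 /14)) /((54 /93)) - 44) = 497 /12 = 41.42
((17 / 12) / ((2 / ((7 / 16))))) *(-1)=-119 / 384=-0.31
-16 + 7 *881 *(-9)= -55519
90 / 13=6.92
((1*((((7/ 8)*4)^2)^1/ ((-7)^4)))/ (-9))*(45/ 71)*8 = -10/ 3479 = -0.00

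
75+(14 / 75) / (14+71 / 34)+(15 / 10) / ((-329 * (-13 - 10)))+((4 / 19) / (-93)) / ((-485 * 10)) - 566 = -17416480664530207 / 35472299972550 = -490.99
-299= -299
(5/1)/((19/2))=10/19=0.53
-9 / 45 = -1 / 5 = -0.20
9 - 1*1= 8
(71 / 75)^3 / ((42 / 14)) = 357911 / 1265625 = 0.28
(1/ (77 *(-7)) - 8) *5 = -21565/ 539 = -40.01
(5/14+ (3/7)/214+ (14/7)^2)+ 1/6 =20339/4494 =4.53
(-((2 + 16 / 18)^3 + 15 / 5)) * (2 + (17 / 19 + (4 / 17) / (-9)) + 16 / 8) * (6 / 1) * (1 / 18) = -44.00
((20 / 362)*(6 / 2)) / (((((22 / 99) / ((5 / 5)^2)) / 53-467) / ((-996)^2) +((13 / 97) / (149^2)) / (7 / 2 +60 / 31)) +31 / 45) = 51511297214820607200 / 213950255695121865787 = 0.24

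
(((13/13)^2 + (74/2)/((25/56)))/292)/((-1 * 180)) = -233/146000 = -0.00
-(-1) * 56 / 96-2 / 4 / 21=47 / 84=0.56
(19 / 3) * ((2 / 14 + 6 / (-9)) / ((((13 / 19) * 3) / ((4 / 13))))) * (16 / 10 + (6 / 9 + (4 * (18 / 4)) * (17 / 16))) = -10193557 / 958230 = -10.64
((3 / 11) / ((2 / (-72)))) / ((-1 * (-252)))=-3 / 77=-0.04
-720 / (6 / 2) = -240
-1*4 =-4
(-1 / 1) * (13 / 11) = -13 / 11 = -1.18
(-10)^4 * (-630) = -6300000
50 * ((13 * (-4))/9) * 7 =-18200/9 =-2022.22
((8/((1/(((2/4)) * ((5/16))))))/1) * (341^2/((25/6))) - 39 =348453/10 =34845.30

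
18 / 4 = 9 / 2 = 4.50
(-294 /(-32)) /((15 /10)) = 49 /8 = 6.12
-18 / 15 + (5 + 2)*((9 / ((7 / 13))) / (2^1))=573 / 10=57.30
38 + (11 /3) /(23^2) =60317 /1587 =38.01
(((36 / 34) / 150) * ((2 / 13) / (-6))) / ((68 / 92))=-23 / 93925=-0.00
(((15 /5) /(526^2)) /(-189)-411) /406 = -7163971669 /7076818728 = -1.01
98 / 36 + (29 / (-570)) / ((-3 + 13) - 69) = 137366 / 50445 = 2.72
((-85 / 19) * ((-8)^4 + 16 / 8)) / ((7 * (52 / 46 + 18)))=-801159 / 5852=-136.90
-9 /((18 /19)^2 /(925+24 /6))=-335369 /36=-9315.81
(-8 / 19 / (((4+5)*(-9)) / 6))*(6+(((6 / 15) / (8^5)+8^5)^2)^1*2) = 7205759429294161921 / 107583897600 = 66978047.74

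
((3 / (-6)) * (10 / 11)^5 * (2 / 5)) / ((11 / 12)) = -240000 / 1771561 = -0.14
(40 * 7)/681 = 280/681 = 0.41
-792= -792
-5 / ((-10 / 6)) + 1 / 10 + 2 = 51 / 10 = 5.10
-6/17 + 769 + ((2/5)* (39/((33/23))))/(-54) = 19399412/25245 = 768.45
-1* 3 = -3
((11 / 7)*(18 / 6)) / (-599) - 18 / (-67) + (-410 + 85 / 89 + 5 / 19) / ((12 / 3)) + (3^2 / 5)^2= -98.69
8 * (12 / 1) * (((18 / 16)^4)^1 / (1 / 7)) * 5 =688905 / 128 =5382.07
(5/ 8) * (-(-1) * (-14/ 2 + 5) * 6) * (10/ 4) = -75/ 4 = -18.75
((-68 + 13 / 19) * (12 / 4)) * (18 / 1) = -69066 / 19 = -3635.05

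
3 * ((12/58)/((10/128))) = 1152/145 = 7.94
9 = 9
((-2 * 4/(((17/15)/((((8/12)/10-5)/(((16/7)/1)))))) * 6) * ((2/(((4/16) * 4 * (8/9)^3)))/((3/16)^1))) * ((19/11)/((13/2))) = 3587409/9724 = 368.92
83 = 83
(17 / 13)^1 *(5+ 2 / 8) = 357 / 52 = 6.87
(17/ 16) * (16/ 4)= 17/ 4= 4.25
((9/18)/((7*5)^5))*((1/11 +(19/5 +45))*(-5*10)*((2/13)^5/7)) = -86048/300315469829375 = -0.00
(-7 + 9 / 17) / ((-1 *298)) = 55 / 2533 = 0.02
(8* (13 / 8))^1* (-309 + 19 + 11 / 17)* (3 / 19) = -191841 / 323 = -593.93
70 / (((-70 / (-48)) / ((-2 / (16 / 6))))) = -36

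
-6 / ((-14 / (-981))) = -2943 / 7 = -420.43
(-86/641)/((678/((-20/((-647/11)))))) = -9460/140592453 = -0.00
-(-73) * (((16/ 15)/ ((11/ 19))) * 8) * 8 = 1420288/ 165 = 8607.81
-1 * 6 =-6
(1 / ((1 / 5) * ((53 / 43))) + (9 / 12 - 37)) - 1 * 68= -21241 / 212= -100.19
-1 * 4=-4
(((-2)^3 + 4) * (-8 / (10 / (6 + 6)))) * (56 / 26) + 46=8366 / 65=128.71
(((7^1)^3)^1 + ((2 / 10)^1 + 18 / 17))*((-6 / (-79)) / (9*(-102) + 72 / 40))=-0.03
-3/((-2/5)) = 15/2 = 7.50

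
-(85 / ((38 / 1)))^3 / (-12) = 614125 / 658464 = 0.93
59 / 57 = 1.04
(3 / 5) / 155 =3 / 775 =0.00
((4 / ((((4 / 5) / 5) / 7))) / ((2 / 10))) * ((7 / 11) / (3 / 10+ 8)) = 61250 / 913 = 67.09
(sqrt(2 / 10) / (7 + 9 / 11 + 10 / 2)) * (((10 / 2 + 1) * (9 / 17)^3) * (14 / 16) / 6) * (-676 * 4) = -6324318 * sqrt(5) / 1154555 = -12.25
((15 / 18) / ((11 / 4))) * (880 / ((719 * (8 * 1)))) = 100 / 2157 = 0.05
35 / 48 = 0.73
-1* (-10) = 10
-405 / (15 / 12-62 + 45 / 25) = 900 / 131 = 6.87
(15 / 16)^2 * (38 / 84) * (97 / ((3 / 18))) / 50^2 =16587 / 179200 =0.09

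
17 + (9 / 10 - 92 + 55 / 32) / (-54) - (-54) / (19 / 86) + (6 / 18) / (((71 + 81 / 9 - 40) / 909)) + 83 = 6450599 / 18240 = 353.65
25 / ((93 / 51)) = 425 / 31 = 13.71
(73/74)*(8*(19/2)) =2774/37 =74.97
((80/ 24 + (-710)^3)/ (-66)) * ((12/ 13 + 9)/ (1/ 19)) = 39874538765/ 39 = 1022424070.90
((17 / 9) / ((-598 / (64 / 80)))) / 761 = -0.00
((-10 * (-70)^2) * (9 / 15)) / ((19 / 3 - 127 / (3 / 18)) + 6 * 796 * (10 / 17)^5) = 17890198200 / 255145117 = 70.12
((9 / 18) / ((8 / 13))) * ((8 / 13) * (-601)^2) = 361201 / 2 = 180600.50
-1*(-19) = 19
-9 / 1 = -9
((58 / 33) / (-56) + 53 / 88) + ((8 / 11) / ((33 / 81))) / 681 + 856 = 3952620767 / 4614456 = 856.57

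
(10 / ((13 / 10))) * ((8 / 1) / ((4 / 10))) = 2000 / 13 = 153.85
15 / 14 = 1.07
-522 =-522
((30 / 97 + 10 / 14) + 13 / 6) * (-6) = -12997 / 679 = -19.14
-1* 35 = -35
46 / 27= 1.70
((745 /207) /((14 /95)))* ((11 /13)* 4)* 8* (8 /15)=19930240 /56511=352.68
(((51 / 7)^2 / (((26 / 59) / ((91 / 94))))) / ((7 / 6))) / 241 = 460377 / 1110046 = 0.41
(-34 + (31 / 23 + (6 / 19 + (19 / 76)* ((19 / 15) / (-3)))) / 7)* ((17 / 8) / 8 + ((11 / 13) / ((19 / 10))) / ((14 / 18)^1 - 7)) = -399366084379 / 60929406720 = -6.55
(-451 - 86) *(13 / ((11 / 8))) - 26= -56134 / 11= -5103.09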